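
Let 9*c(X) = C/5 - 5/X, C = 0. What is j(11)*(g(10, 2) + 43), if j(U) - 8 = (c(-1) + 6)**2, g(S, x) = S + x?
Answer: 227095/81 ≈ 2803.6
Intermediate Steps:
c(X) = -5/(9*X) (c(X) = (0/5 - 5/X)/9 = (0*(1/5) - 5/X)/9 = (0 - 5/X)/9 = (-5/X)/9 = -5/(9*X))
j(U) = 4129/81 (j(U) = 8 + (-5/9/(-1) + 6)**2 = 8 + (-5/9*(-1) + 6)**2 = 8 + (5/9 + 6)**2 = 8 + (59/9)**2 = 8 + 3481/81 = 4129/81)
j(11)*(g(10, 2) + 43) = 4129*((10 + 2) + 43)/81 = 4129*(12 + 43)/81 = (4129/81)*55 = 227095/81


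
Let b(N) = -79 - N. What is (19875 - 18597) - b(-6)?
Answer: 1351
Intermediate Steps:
(19875 - 18597) - b(-6) = (19875 - 18597) - (-79 - 1*(-6)) = 1278 - (-79 + 6) = 1278 - 1*(-73) = 1278 + 73 = 1351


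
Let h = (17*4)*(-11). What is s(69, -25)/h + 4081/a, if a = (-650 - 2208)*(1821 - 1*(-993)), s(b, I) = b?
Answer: -9963911/107423646 ≈ -0.092753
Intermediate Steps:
a = -8042412 (a = -2858*(1821 + 993) = -2858*2814 = -8042412)
h = -748 (h = 68*(-11) = -748)
s(69, -25)/h + 4081/a = 69/(-748) + 4081/(-8042412) = 69*(-1/748) + 4081*(-1/8042412) = -69/748 - 583/1148916 = -9963911/107423646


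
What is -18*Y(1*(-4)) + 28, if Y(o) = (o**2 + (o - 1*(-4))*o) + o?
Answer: -188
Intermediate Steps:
Y(o) = o + o**2 + o*(4 + o) (Y(o) = (o**2 + (o + 4)*o) + o = (o**2 + (4 + o)*o) + o = (o**2 + o*(4 + o)) + o = o + o**2 + o*(4 + o))
-18*Y(1*(-4)) + 28 = -18*1*(-4)*(5 + 2*(1*(-4))) + 28 = -(-72)*(5 + 2*(-4)) + 28 = -(-72)*(5 - 8) + 28 = -(-72)*(-3) + 28 = -18*12 + 28 = -216 + 28 = -188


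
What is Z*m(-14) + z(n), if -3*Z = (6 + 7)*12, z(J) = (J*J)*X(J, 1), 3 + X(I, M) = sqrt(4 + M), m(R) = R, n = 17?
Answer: -139 + 289*sqrt(5) ≈ 507.22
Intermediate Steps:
X(I, M) = -3 + sqrt(4 + M)
z(J) = J**2*(-3 + sqrt(5)) (z(J) = (J*J)*(-3 + sqrt(4 + 1)) = J**2*(-3 + sqrt(5)))
Z = -52 (Z = -(6 + 7)*12/3 = -13*12/3 = -1/3*156 = -52)
Z*m(-14) + z(n) = -52*(-14) + 17**2*(-3 + sqrt(5)) = 728 + 289*(-3 + sqrt(5)) = 728 + (-867 + 289*sqrt(5)) = -139 + 289*sqrt(5)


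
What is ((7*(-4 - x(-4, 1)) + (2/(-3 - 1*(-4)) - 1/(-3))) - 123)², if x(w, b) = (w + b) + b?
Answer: 163216/9 ≈ 18135.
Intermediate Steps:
x(w, b) = w + 2*b (x(w, b) = (b + w) + b = w + 2*b)
((7*(-4 - x(-4, 1)) + (2/(-3 - 1*(-4)) - 1/(-3))) - 123)² = ((7*(-4 - (-4 + 2*1)) + (2/(-3 - 1*(-4)) - 1/(-3))) - 123)² = ((7*(-4 - (-4 + 2)) + (2/(-3 + 4) - 1*(-⅓))) - 123)² = ((7*(-4 - 1*(-2)) + (2/1 + ⅓)) - 123)² = ((7*(-4 + 2) + (2*1 + ⅓)) - 123)² = ((7*(-2) + (2 + ⅓)) - 123)² = ((-14 + 7/3) - 123)² = (-35/3 - 123)² = (-404/3)² = 163216/9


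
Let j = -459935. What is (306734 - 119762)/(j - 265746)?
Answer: -186972/725681 ≈ -0.25765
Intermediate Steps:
(306734 - 119762)/(j - 265746) = (306734 - 119762)/(-459935 - 265746) = 186972/(-725681) = 186972*(-1/725681) = -186972/725681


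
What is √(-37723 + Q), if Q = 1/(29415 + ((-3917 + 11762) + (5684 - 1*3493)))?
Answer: 2*I*√14677843887618/39451 ≈ 194.22*I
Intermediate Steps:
Q = 1/39451 (Q = 1/(29415 + (7845 + (5684 - 3493))) = 1/(29415 + (7845 + 2191)) = 1/(29415 + 10036) = 1/39451 ≈ 2.5348e-5)
√(-37723 + Q) = √(-37723 + 1/39451) = √(-1488210072/39451) = 2*I*√14677843887618/39451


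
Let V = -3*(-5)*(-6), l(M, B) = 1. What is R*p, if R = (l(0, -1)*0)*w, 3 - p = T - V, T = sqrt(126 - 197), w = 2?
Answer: 0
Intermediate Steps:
T = I*sqrt(71) (T = sqrt(-71) = I*sqrt(71) ≈ 8.4261*I)
V = -90 (V = 15*(-6) = -90)
p = -87 - I*sqrt(71) (p = 3 - (I*sqrt(71) - 1*(-90)) = 3 - (I*sqrt(71) + 90) = 3 - (90 + I*sqrt(71)) = 3 + (-90 - I*sqrt(71)) = -87 - I*sqrt(71) ≈ -87.0 - 8.4261*I)
R = 0 (R = (1*0)*2 = 0*2 = 0)
R*p = 0*(-87 - I*sqrt(71)) = 0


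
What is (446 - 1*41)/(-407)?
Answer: -405/407 ≈ -0.99509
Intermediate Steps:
(446 - 1*41)/(-407) = (446 - 41)*(-1/407) = 405*(-1/407) = -405/407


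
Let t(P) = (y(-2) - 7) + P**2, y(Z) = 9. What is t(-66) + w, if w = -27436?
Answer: -23078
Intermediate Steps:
t(P) = 2 + P**2 (t(P) = (9 - 7) + P**2 = 2 + P**2)
t(-66) + w = (2 + (-66)**2) - 27436 = (2 + 4356) - 27436 = 4358 - 27436 = -23078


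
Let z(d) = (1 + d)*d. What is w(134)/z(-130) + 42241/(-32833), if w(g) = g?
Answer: -351990974/275304705 ≈ -1.2786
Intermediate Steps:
z(d) = d*(1 + d)
w(134)/z(-130) + 42241/(-32833) = 134/((-130*(1 - 130))) + 42241/(-32833) = 134/((-130*(-129))) + 42241*(-1/32833) = 134/16770 - 42241/32833 = 134*(1/16770) - 42241/32833 = 67/8385 - 42241/32833 = -351990974/275304705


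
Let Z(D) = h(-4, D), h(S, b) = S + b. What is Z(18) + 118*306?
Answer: 36122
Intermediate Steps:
Z(D) = -4 + D
Z(18) + 118*306 = (-4 + 18) + 118*306 = 14 + 36108 = 36122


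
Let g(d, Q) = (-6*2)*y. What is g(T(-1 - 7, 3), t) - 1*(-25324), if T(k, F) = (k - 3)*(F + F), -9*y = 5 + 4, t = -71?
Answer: 25336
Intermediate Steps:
y = -1 (y = -(5 + 4)/9 = -⅑*9 = -1)
T(k, F) = 2*F*(-3 + k) (T(k, F) = (-3 + k)*(2*F) = 2*F*(-3 + k))
g(d, Q) = 12 (g(d, Q) = -6*2*(-1) = -12*(-1) = 12)
g(T(-1 - 7, 3), t) - 1*(-25324) = 12 - 1*(-25324) = 12 + 25324 = 25336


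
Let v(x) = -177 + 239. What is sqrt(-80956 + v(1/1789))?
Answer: I*sqrt(80894) ≈ 284.42*I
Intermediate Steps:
v(x) = 62
sqrt(-80956 + v(1/1789)) = sqrt(-80956 + 62) = sqrt(-80894) = I*sqrt(80894)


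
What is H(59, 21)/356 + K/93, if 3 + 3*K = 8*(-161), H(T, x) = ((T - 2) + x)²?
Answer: 309460/24831 ≈ 12.463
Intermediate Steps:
H(T, x) = (-2 + T + x)² (H(T, x) = ((-2 + T) + x)² = (-2 + T + x)²)
K = -1291/3 (K = -1 + (8*(-161))/3 = -1 + (⅓)*(-1288) = -1 - 1288/3 = -1291/3 ≈ -430.33)
H(59, 21)/356 + K/93 = (-2 + 59 + 21)²/356 - 1291/3/93 = 78²*(1/356) - 1291/3*1/93 = 6084*(1/356) - 1291/279 = 1521/89 - 1291/279 = 309460/24831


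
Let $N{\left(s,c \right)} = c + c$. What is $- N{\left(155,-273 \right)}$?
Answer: $546$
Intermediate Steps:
$N{\left(s,c \right)} = 2 c$
$- N{\left(155,-273 \right)} = - 2 \left(-273\right) = \left(-1\right) \left(-546\right) = 546$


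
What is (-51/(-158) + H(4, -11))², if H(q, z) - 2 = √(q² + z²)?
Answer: 3554757/24964 + 367*√137/79 ≈ 196.77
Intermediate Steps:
H(q, z) = 2 + √(q² + z²)
(-51/(-158) + H(4, -11))² = (-51/(-158) + (2 + √(4² + (-11)²)))² = (-51*(-1/158) + (2 + √(16 + 121)))² = (51/158 + (2 + √137))² = (367/158 + √137)²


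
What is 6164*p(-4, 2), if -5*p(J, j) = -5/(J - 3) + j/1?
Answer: -117116/35 ≈ -3346.2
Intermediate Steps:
p(J, j) = 1/(-3 + J) - j/5 (p(J, j) = -(-5/(J - 3) + j/1)/5 = -(-5/(-3 + J) + j*1)/5 = -(-5/(-3 + J) + j)/5 = -(j - 5/(-3 + J))/5 = 1/(-3 + J) - j/5)
6164*p(-4, 2) = 6164*((5 + 3*2 - 1*(-4)*2)/(5*(-3 - 4))) = 6164*((1/5)*(5 + 6 + 8)/(-7)) = 6164*((1/5)*(-1/7)*19) = 6164*(-19/35) = -117116/35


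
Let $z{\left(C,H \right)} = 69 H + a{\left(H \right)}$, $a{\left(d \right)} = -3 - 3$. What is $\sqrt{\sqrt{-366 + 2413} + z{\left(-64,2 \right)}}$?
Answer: $\sqrt{132 + \sqrt{2047}} \approx 13.313$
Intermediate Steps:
$a{\left(d \right)} = -6$ ($a{\left(d \right)} = -3 - 3 = -6$)
$z{\left(C,H \right)} = -6 + 69 H$ ($z{\left(C,H \right)} = 69 H - 6 = -6 + 69 H$)
$\sqrt{\sqrt{-366 + 2413} + z{\left(-64,2 \right)}} = \sqrt{\sqrt{-366 + 2413} + \left(-6 + 69 \cdot 2\right)} = \sqrt{\sqrt{2047} + \left(-6 + 138\right)} = \sqrt{\sqrt{2047} + 132} = \sqrt{132 + \sqrt{2047}}$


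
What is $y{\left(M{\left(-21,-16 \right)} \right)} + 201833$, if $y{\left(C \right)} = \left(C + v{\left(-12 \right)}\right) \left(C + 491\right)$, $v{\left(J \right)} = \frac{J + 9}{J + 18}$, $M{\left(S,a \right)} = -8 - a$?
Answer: $\frac{411151}{2} \approx 2.0558 \cdot 10^{5}$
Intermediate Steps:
$v{\left(J \right)} = \frac{9 + J}{18 + J}$
$y{\left(C \right)} = \left(491 + C\right) \left(- \frac{1}{2} + C\right)$ ($y{\left(C \right)} = \left(C + \frac{9 - 12}{18 - 12}\right) \left(C + 491\right) = \left(C + \frac{1}{6} \left(-3\right)\right) \left(491 + C\right) = \left(C - \frac{1}{2}\right) \left(491 + C\right) = \left(- \frac{1}{2} + C\right) \left(491 + C\right) = \left(491 + C\right) \left(- \frac{1}{2} + C\right)$)
$y{\left(M{\left(-21,-16 \right)} \right)} + 201833 = \left(- \frac{491}{2} + \left(-8 - -16\right)^{2} + \frac{981 \left(-8 - -16\right)}{2}\right) + 201833 = \left(- \frac{491}{2} + \left(-8 + 16\right)^{2} + \frac{981 \left(-8 + 16\right)}{2}\right) + 201833 = \left(- \frac{491}{2} + 8^{2} + \frac{981}{2} \cdot 8\right) + 201833 = \left(- \frac{491}{2} + 64 + 3924\right) + 201833 = \frac{7485}{2} + 201833 = \frac{411151}{2}$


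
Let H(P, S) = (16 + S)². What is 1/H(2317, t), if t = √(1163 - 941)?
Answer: (16 + √222)⁻² ≈ 0.0010474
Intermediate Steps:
t = √222 ≈ 14.900
1/H(2317, t) = 1/((16 + √222)²) = (16 + √222)⁻²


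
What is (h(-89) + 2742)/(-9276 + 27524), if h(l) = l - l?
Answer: 1371/9124 ≈ 0.15026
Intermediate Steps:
h(l) = 0
(h(-89) + 2742)/(-9276 + 27524) = (0 + 2742)/(-9276 + 27524) = 2742/18248 = 2742*(1/18248) = 1371/9124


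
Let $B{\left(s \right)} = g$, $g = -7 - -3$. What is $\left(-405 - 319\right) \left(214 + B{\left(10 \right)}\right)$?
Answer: $-152040$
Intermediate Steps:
$g = -4$ ($g = -7 + 3 = -4$)
$B{\left(s \right)} = -4$
$\left(-405 - 319\right) \left(214 + B{\left(10 \right)}\right) = \left(-405 - 319\right) \left(214 - 4\right) = \left(-724\right) 210 = -152040$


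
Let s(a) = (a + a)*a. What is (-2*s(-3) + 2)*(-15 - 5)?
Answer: 680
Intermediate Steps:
s(a) = 2*a**2 (s(a) = (2*a)*a = 2*a**2)
(-2*s(-3) + 2)*(-15 - 5) = (-4*(-3)**2 + 2)*(-15 - 5) = (-4*9 + 2)*(-20) = (-2*18 + 2)*(-20) = (-36 + 2)*(-20) = -34*(-20) = 680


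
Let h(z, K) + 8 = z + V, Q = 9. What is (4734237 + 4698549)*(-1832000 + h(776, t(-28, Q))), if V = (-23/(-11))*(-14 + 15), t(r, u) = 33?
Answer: -17273599849254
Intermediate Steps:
V = 23/11 (V = -23*(-1/11)*1 = (23/11)*1 = 23/11 ≈ 2.0909)
h(z, K) = -65/11 + z (h(z, K) = -8 + (z + 23/11) = -8 + (23/11 + z) = -65/11 + z)
(4734237 + 4698549)*(-1832000 + h(776, t(-28, Q))) = (4734237 + 4698549)*(-1832000 + (-65/11 + 776)) = 9432786*(-1832000 + 8471/11) = 9432786*(-20143529/11) = -17273599849254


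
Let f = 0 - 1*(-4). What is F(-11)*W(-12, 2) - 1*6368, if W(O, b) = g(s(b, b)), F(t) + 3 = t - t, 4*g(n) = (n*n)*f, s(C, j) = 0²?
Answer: -6368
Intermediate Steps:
f = 4 (f = 0 + 4 = 4)
s(C, j) = 0
g(n) = n² (g(n) = ((n*n)*4)/4 = (n²*4)/4 = (4*n²)/4 = n²)
F(t) = -3 (F(t) = -3 + (t - t) = -3 + 0 = -3)
W(O, b) = 0 (W(O, b) = 0² = 0)
F(-11)*W(-12, 2) - 1*6368 = -3*0 - 1*6368 = 0 - 6368 = -6368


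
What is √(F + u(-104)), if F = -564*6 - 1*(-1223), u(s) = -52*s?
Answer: √3247 ≈ 56.982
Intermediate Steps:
F = -2161 (F = -3384 + 1223 = -2161)
√(F + u(-104)) = √(-2161 - 52*(-104)) = √(-2161 + 5408) = √3247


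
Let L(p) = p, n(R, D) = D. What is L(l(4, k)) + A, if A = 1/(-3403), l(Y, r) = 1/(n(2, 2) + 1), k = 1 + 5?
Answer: 3400/10209 ≈ 0.33304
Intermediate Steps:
k = 6
l(Y, r) = 1/3 (l(Y, r) = 1/(2 + 1) = 1/3)
A = -1/3403 ≈ -0.00029386
L(l(4, k)) + A = 1/3 - 1/3403 = 3400/10209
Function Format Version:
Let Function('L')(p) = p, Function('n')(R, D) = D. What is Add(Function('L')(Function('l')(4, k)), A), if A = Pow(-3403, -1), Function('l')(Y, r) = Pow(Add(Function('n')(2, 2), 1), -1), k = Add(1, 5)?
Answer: Rational(3400, 10209) ≈ 0.33304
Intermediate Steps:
k = 6
Function('l')(Y, r) = Rational(1, 3) (Function('l')(Y, r) = Pow(Add(2, 1), -1) = Pow(3, -1) = Rational(1, 3))
A = Rational(-1, 3403) ≈ -0.00029386
Add(Function('L')(Function('l')(4, k)), A) = Add(Rational(1, 3), Rational(-1, 3403)) = Rational(3400, 10209)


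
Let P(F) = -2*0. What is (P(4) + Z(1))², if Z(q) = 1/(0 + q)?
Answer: 1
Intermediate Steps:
P(F) = 0
Z(q) = 1/q
(P(4) + Z(1))² = (0 + 1/1)² = (0 + 1)² = 1² = 1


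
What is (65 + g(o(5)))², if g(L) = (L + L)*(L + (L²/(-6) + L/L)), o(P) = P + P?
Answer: 21025/9 ≈ 2336.1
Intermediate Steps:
o(P) = 2*P
g(L) = 2*L*(1 + L - L²/6) (g(L) = (2*L)*(L + (L²*(-⅙) + 1)) = (2*L)*(L + (-L²/6 + 1)) = (2*L)*(L + (1 - L²/6)) = (2*L)*(1 + L - L²/6) = 2*L*(1 + L - L²/6))
(65 + g(o(5)))² = (65 + (2*5)*(6 - (2*5)² + 6*(2*5))/3)² = (65 + (⅓)*10*(6 - 1*10² + 6*10))² = (65 + (⅓)*10*(6 - 1*100 + 60))² = (65 + (⅓)*10*(6 - 100 + 60))² = (65 + (⅓)*10*(-34))² = (65 - 340/3)² = (-145/3)² = 21025/9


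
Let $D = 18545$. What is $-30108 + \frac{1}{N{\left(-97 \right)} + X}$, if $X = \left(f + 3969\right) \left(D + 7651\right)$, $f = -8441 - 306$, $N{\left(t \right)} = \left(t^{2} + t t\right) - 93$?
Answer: $- \frac{3767888632405}{125145763} \approx -30108.0$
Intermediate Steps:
$N{\left(t \right)} = -93 + 2 t^{2}$ ($N{\left(t \right)} = \left(t^{2} + t^{2}\right) - 93 = 2 t^{2} - 93 = -93 + 2 t^{2}$)
$f = -8747$ ($f = -8441 - 306 = -8747$)
$X = -125164488$ ($X = \left(-8747 + 3969\right) \left(18545 + 7651\right) = \left(-4778\right) 26196 = -125164488$)
$-30108 + \frac{1}{N{\left(-97 \right)} + X} = -30108 + \frac{1}{\left(-93 + 2 \left(-97\right)^{2}\right) - 125164488} = -30108 + \frac{1}{\left(-93 + 2 \cdot 9409\right) - 125164488} = -30108 + \frac{1}{\left(-93 + 18818\right) - 125164488} = -30108 + \frac{1}{18725 - 125164488} = -30108 + \frac{1}{-125145763} = -30108 - \frac{1}{125145763} = - \frac{3767888632405}{125145763}$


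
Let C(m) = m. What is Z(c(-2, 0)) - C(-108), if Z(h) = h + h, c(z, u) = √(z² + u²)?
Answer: 112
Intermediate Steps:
c(z, u) = √(u² + z²)
Z(h) = 2*h
Z(c(-2, 0)) - C(-108) = 2*√(0² + (-2)²) - 1*(-108) = 2*√(0 + 4) + 108 = 2*√4 + 108 = 2*2 + 108 = 4 + 108 = 112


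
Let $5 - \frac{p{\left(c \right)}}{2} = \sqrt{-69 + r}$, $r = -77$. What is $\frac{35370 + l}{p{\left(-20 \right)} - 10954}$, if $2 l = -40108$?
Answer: $- \frac{20952288}{14971465} + \frac{3829 i \sqrt{146}}{14971465} \approx -1.3995 + 0.0030903 i$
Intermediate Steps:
$p{\left(c \right)} = 10 - 2 i \sqrt{146}$ ($p{\left(c \right)} = 10 - 2 \sqrt{-69 - 77} = 10 - 2 \sqrt{-146} = 10 - 2 i \sqrt{146}$)
$l = -20054$ ($l = \frac{1}{2} \left(-40108\right) = -20054$)
$\frac{35370 + l}{p{\left(-20 \right)} - 10954} = \frac{35370 - 20054}{\left(10 - 2 i \sqrt{146}\right) - 10954} = \frac{15316}{-10944 - 2 i \sqrt{146}}$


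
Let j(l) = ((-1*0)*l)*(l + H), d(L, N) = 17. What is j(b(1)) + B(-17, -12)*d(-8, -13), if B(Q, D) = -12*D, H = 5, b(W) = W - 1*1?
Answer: 2448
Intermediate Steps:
b(W) = -1 + W (b(W) = W - 1 = -1 + W)
j(l) = 0 (j(l) = ((-1*0)*l)*(l + 5) = (0*l)*(5 + l) = 0*(5 + l) = 0)
j(b(1)) + B(-17, -12)*d(-8, -13) = 0 - 12*(-12)*17 = 0 + 144*17 = 0 + 2448 = 2448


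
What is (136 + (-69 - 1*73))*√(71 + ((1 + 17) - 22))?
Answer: -6*√67 ≈ -49.112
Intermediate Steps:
(136 + (-69 - 1*73))*√(71 + ((1 + 17) - 22)) = (136 + (-69 - 73))*√(71 + (18 - 22)) = (136 - 142)*√(71 - 4) = -6*√67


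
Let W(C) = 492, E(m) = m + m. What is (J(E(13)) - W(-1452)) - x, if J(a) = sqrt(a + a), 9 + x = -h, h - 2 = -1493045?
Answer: -1493526 + 2*sqrt(13) ≈ -1.4935e+6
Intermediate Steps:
h = -1493043 (h = 2 - 1493045 = -1493043)
E(m) = 2*m
x = 1493034 (x = -9 - 1*(-1493043) = -9 + 1493043 = 1493034)
J(a) = sqrt(2)*sqrt(a) (J(a) = sqrt(2*a) = sqrt(2)*sqrt(a))
(J(E(13)) - W(-1452)) - x = (sqrt(2)*sqrt(2*13) - 1*492) - 1*1493034 = (sqrt(2)*sqrt(26) - 492) - 1493034 = (2*sqrt(13) - 492) - 1493034 = (-492 + 2*sqrt(13)) - 1493034 = -1493526 + 2*sqrt(13)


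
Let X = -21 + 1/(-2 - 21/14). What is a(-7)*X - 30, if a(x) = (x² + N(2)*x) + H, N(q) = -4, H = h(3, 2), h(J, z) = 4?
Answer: -12279/7 ≈ -1754.1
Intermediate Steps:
H = 4
a(x) = 4 + x² - 4*x (a(x) = (x² - 4*x) + 4 = 4 + x² - 4*x)
X = -149/7 (X = -21 + 1/(-2 - 21*1/14) = -21 + 1/(-2 - 3/2) = -21 + 1/(-7/2) = -21 - 2/7 = -149/7 ≈ -21.286)
a(-7)*X - 30 = (4 + (-7)² - 4*(-7))*(-149/7) - 30 = (4 + 49 + 28)*(-149/7) - 30 = 81*(-149/7) - 30 = -12069/7 - 30 = -12279/7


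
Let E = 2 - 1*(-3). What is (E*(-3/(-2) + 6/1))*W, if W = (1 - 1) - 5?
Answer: -375/2 ≈ -187.50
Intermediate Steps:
E = 5 (E = 2 + 3 = 5)
W = -5 (W = 0 - 5 = -5)
(E*(-3/(-2) + 6/1))*W = (5*(-3/(-2) + 6/1))*(-5) = (5*(-3*(-½) + 6*1))*(-5) = (5*(3/2 + 6))*(-5) = (5*(15/2))*(-5) = (75/2)*(-5) = -375/2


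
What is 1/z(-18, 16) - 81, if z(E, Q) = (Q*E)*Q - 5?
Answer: -373654/4613 ≈ -81.000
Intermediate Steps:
z(E, Q) = -5 + E*Q² (z(E, Q) = (E*Q)*Q - 5 = E*Q² - 5 = -5 + E*Q²)
1/z(-18, 16) - 81 = 1/(-5 - 18*16²) - 81 = 1/(-5 - 18*256) - 81 = 1/(-5 - 4608) - 81 = 1/(-4613) - 81 = -1/4613 - 81 = -373654/4613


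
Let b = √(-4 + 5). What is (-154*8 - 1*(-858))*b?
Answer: -374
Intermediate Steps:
b = 1 (b = √1 = 1)
(-154*8 - 1*(-858))*b = (-154*8 - 1*(-858))*1 = (-1232 + 858)*1 = -374*1 = -374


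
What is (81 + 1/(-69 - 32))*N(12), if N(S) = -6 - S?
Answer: -147240/101 ≈ -1457.8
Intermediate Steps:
(81 + 1/(-69 - 32))*N(12) = (81 + 1/(-69 - 32))*(-6 - 1*12) = (81 + 1/(-101))*(-6 - 12) = (81 - 1/101)*(-18) = (8180/101)*(-18) = -147240/101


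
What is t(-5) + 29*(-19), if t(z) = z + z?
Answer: -561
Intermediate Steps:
t(z) = 2*z
t(-5) + 29*(-19) = 2*(-5) + 29*(-19) = -10 - 551 = -561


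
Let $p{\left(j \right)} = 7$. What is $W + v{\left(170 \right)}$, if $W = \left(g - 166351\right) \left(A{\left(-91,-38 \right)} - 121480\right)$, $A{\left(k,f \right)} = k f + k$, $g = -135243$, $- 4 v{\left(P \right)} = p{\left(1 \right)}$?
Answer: $\frac{142488688481}{4} \approx 3.5622 \cdot 10^{10}$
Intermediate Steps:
$v{\left(P \right)} = - \frac{7}{4}$ ($v{\left(P \right)} = \left(- \frac{1}{4}\right) 7 = - \frac{7}{4}$)
$A{\left(k,f \right)} = k + f k$ ($A{\left(k,f \right)} = f k + k = k + f k$)
$W = 35622172122$ ($W = \left(-135243 - 166351\right) \left(- 91 \left(1 - 38\right) - 121480\right) = - 301594 \left(\left(-91\right) \left(-37\right) - 121480\right) = - 301594 \left(3367 - 121480\right) = \left(-301594\right) \left(-118113\right) = 35622172122$)
$W + v{\left(170 \right)} = 35622172122 - \frac{7}{4} = \frac{142488688481}{4}$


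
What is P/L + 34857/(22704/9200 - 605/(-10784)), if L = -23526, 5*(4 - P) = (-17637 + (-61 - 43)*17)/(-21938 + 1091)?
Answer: 106005740538814636103/7675670024959662 ≈ 13811.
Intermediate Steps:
P = 79507/20847 (P = 4 - (-17637 + (-61 - 43)*17)/(5*(-21938 + 1091)) = 4 - (-17637 - 104*17)/(5*(-20847)) = 4 - (-17637 - 1768)*(-1)/(5*20847) = 4 - (-3881)*(-1)/20847 = 4 - ⅕*19405/20847 = 4 - 3881/20847 = 79507/20847 ≈ 3.8138)
P/L + 34857/(22704/9200 - 605/(-10784)) = (79507/20847)/(-23526) + 34857/(22704/9200 - 605/(-10784)) = (79507/20847)*(-1/23526) + 34857/(22704*(1/9200) - 605*(-1/10784)) = -79507/490446522 + 34857/(1419/575 + 605/10784) = -79507/490446522 + 34857/(15650371/6200800) = -79507/490446522 + 34857*(6200800/15650371) = -79507/490446522 + 216141285600/15650371 = 106005740538814636103/7675670024959662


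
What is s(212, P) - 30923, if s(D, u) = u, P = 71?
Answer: -30852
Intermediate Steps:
s(212, P) - 30923 = 71 - 30923 = -30852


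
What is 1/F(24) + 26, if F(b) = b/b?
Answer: 27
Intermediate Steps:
F(b) = 1
1/F(24) + 26 = 1/1 + 26 = 1 + 26 = 27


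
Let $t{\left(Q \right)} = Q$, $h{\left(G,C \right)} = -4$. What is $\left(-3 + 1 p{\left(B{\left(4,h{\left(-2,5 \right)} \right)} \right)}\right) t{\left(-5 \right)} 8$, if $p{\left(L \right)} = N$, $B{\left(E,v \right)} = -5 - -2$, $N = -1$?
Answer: $160$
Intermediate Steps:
$B{\left(E,v \right)} = -3$ ($B{\left(E,v \right)} = -5 + 2 = -3$)
$p{\left(L \right)} = -1$
$\left(-3 + 1 p{\left(B{\left(4,h{\left(-2,5 \right)} \right)} \right)}\right) t{\left(-5 \right)} 8 = \left(-3 + 1 \left(-1\right)\right) \left(-5\right) 8 = \left(-3 - 1\right) \left(-5\right) 8 = \left(-4\right) \left(-5\right) 8 = 20 \cdot 8 = 160$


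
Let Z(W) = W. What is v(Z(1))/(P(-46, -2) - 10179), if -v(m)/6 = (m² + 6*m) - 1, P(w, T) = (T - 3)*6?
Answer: 12/3403 ≈ 0.0035263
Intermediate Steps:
P(w, T) = -18 + 6*T (P(w, T) = (-3 + T)*6 = -18 + 6*T)
v(m) = 6 - 36*m - 6*m² (v(m) = -6*((m² + 6*m) - 1) = -6*(-1 + m² + 6*m) = 6 - 36*m - 6*m²)
v(Z(1))/(P(-46, -2) - 10179) = (6 - 36*1 - 6*1²)/((-18 + 6*(-2)) - 10179) = (6 - 36 - 6*1)/((-18 - 12) - 10179) = (6 - 36 - 6)/(-30 - 10179) = -36/(-10209) = -36*(-1/10209) = 12/3403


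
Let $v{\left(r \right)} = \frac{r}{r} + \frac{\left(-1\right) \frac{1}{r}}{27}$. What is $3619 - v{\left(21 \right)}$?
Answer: $\frac{2051407}{567} \approx 3618.0$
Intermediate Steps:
$v{\left(r \right)} = 1 - \frac{1}{27 r}$ ($v{\left(r \right)} = 1 + - \frac{1}{r} \frac{1}{27} = 1 - \frac{1}{27 r}$)
$3619 - v{\left(21 \right)} = 3619 - \frac{- \frac{1}{27} + 21}{21} = 3619 - \frac{1}{21} \cdot \frac{566}{27} = 3619 - \frac{566}{567} = \frac{2051407}{567}$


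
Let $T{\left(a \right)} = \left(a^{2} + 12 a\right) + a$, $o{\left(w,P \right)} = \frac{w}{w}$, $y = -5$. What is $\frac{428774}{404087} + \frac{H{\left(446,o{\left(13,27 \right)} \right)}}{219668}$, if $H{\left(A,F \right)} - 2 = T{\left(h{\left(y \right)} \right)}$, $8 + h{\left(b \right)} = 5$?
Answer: $\frac{23544153149}{22191245779} \approx 1.061$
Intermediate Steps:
$o{\left(w,P \right)} = 1$
$h{\left(b \right)} = -3$ ($h{\left(b \right)} = -8 + 5 = -3$)
$T{\left(a \right)} = a^{2} + 13 a$
$H{\left(A,F \right)} = -28$ ($H{\left(A,F \right)} = 2 - 3 \left(13 - 3\right) = 2 - 30 = -28$)
$\frac{428774}{404087} + \frac{H{\left(446,o{\left(13,27 \right)} \right)}}{219668} = \frac{428774}{404087} - \frac{28}{219668} = 428774 \cdot \frac{1}{404087} - \frac{7}{54917} = \frac{428774}{404087} - \frac{7}{54917} = \frac{23544153149}{22191245779}$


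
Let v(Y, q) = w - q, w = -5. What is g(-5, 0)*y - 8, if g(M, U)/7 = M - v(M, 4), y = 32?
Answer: 888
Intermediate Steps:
v(Y, q) = -5 - q
g(M, U) = 63 + 7*M (g(M, U) = 7*(M - (-5 - 1*4)) = 7*(M - (-5 - 4)) = 7*(M - 1*(-9)) = 7*(M + 9) = 7*(9 + M) = 63 + 7*M)
g(-5, 0)*y - 8 = (63 + 7*(-5))*32 - 8 = (63 - 35)*32 - 8 = 28*32 - 8 = 896 - 8 = 888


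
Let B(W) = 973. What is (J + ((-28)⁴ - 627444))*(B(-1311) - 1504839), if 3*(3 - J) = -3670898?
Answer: -5462857911238/3 ≈ -1.8210e+12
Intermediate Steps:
J = 3670907/3 (J = 3 - ⅓*(-3670898) = 3 + 3670898/3 = 3670907/3 ≈ 1.2236e+6)
(J + ((-28)⁴ - 627444))*(B(-1311) - 1504839) = (3670907/3 + ((-28)⁴ - 627444))*(973 - 1504839) = (3670907/3 + (614656 - 627444))*(-1503866) = (3670907/3 - 12788)*(-1503866) = (3632543/3)*(-1503866) = -5462857911238/3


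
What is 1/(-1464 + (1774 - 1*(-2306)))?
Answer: 1/2616 ≈ 0.00038226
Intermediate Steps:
1/(-1464 + (1774 - 1*(-2306))) = 1/(-1464 + (1774 + 2306)) = 1/(-1464 + 4080) = 1/2616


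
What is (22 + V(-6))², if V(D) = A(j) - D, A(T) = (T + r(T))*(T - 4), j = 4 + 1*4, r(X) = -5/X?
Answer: 13225/4 ≈ 3306.3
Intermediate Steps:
j = 8 (j = 4 + 4 = 8)
A(T) = (-4 + T)*(T - 5/T) (A(T) = (T - 5/T)*(T - 4) = (T - 5/T)*(-4 + T) = (-4 + T)*(T - 5/T))
V(D) = 59/2 - D (V(D) = (-5 + 8² - 4*8 + 20/8) - D = (-5 + 64 - 32 + 20*(⅛)) - D = (-5 + 64 - 32 + 5/2) - D = 59/2 - D)
(22 + V(-6))² = (22 + (59/2 - 1*(-6)))² = (22 + (59/2 + 6))² = (22 + 71/2)² = (115/2)² = 13225/4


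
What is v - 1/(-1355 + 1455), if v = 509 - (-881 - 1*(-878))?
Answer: 51199/100 ≈ 511.99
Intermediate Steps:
v = 512 (v = 509 - (-881 + 878) = 509 - 1*(-3) = 509 + 3 = 512)
v - 1/(-1355 + 1455) = 512 - 1/(-1355 + 1455) = 512 - 1/100 = 51199/100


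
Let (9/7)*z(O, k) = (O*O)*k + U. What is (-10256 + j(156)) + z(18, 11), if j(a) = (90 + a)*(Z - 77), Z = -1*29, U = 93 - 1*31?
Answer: -301606/9 ≈ -33512.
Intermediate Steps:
U = 62 (U = 93 - 31 = 62)
Z = -29
z(O, k) = 434/9 + 7*k*O²/9 (z(O, k) = 7*((O*O)*k + 62)/9 = 7*(O²*k + 62)/9 = 7*(k*O² + 62)/9 = 7*(62 + k*O²)/9 = 434/9 + 7*k*O²/9)
j(a) = -9540 - 106*a (j(a) = (90 + a)*(-29 - 77) = (90 + a)*(-106) = -9540 - 106*a)
(-10256 + j(156)) + z(18, 11) = (-10256 + (-9540 - 106*156)) + (434/9 + (7/9)*11*18²) = (-10256 + (-9540 - 16536)) + (434/9 + (7/9)*11*324) = (-10256 - 26076) + (434/9 + 2772) = -36332 + 25382/9 = -301606/9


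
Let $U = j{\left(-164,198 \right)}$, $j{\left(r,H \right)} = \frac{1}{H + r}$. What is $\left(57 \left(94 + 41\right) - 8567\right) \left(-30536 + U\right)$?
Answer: $\frac{452665228}{17} \approx 2.6627 \cdot 10^{7}$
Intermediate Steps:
$U = \frac{1}{34}$ ($U = \frac{1}{198 - 164} = \frac{1}{34} \approx 0.029412$)
$\left(57 \left(94 + 41\right) - 8567\right) \left(-30536 + U\right) = \left(57 \left(94 + 41\right) - 8567\right) \left(-30536 + \frac{1}{34}\right) = \left(57 \cdot 135 - 8567\right) \left(- \frac{1038223}{34}\right) = \left(7695 - 8567\right) \left(- \frac{1038223}{34}\right) = \left(-872\right) \left(- \frac{1038223}{34}\right) = \frac{452665228}{17}$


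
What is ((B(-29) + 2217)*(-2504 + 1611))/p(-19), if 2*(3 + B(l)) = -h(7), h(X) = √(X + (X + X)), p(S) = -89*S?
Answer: -104058/89 + 47*√21/178 ≈ -1168.0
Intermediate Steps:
h(X) = √3*√X (h(X) = √(X + 2*X) = √(3*X) = √3*√X)
B(l) = -3 - √21/2 (B(l) = -3 + (-√3*√7)/2 = -3 + (-√21)/2 = -3 - √21/2)
((B(-29) + 2217)*(-2504 + 1611))/p(-19) = (((-3 - √21/2) + 2217)*(-2504 + 1611))/((-89*(-19))) = ((2214 - √21/2)*(-893))/1691 = (-1977102 + 893*√21/2)*(1/1691) = -104058/89 + 47*√21/178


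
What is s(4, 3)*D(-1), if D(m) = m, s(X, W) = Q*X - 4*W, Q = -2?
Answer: 20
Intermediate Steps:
s(X, W) = -4*W - 2*X (s(X, W) = -2*X - 4*W = -4*W - 2*X)
s(4, 3)*D(-1) = (-4*3 - 2*4)*(-1) = (-12 - 8)*(-1) = -20*(-1) = 20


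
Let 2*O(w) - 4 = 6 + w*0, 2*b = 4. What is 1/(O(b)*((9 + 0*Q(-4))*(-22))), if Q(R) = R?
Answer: -1/990 ≈ -0.0010101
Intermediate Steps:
b = 2 (b = (½)*4 = 2)
O(w) = 5 (O(w) = 2 + (6 + w*0)/2 = 2 + (6 + 0)/2 = 2 + (½)*6 = 2 + 3 = 5)
1/(O(b)*((9 + 0*Q(-4))*(-22))) = 1/(5*((9 + 0*(-4))*(-22))) = 1/(5*((9 + 0)*(-22))) = 1/(5*(9*(-22))) = 1/(5*(-198)) = 1/(-990) = -1/990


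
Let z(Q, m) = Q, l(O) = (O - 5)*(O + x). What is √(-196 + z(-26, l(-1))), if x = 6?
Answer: I*√222 ≈ 14.9*I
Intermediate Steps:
l(O) = (-5 + O)*(6 + O) (l(O) = (O - 5)*(O + 6) = (-5 + O)*(6 + O))
√(-196 + z(-26, l(-1))) = √(-196 - 26) = √(-222) = I*√222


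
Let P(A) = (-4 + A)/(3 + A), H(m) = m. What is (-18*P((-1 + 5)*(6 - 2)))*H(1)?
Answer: -216/19 ≈ -11.368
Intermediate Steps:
P(A) = (-4 + A)/(3 + A)
(-18*P((-1 + 5)*(6 - 2)))*H(1) = -18*(-4 + (-1 + 5)*(6 - 2))/(3 + (-1 + 5)*(6 - 2))*1 = -18*(-4 + 4*4)/(3 + 4*4)*1 = -18*(-4 + 16)/(3 + 16)*1 = -18*12/19*1 = -216/19*1 = -216/19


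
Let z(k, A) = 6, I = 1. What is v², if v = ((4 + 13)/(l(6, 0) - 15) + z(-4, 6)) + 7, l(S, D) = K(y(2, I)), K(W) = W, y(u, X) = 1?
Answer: 27225/196 ≈ 138.90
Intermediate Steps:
l(S, D) = 1
v = 165/14 (v = ((4 + 13)/(1 - 15) + 6) + 7 = (17/(-14) + 6) + 7 = (17*(-1/14) + 6) + 7 = (-17/14 + 6) + 7 = 67/14 + 7 = 165/14 ≈ 11.786)
v² = (165/14)² = 27225/196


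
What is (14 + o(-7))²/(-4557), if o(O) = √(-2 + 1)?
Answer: -(14 + I)²/4557 ≈ -0.042791 - 0.0061444*I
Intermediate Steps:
o(O) = I (o(O) = √(-1) = I)
(14 + o(-7))²/(-4557) = (14 + I)²/(-4557) = (14 + I)²*(-1/4557) = -(14 + I)²/4557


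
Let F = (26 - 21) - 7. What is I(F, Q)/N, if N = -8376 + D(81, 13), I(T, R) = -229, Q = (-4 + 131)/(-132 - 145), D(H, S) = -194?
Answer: 229/8570 ≈ 0.026721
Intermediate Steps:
F = -2 (F = 5 - 7 = -2)
Q = -127/277 (Q = 127/(-277) = 127*(-1/277) = -127/277 ≈ -0.45848)
N = -8570 (N = -8376 - 194 = -8570)
I(F, Q)/N = -229/(-8570) = -229*(-1/8570) = 229/8570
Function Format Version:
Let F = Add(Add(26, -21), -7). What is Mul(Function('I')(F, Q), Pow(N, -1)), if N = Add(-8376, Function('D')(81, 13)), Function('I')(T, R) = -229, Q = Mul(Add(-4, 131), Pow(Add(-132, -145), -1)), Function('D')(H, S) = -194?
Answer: Rational(229, 8570) ≈ 0.026721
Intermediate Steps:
F = -2 (F = Add(5, -7) = -2)
Q = Rational(-127, 277) (Q = Mul(127, Pow(-277, -1)) = Mul(127, Rational(-1, 277)) = Rational(-127, 277) ≈ -0.45848)
N = -8570 (N = Add(-8376, -194) = -8570)
Mul(Function('I')(F, Q), Pow(N, -1)) = Mul(-229, Pow(-8570, -1)) = Mul(-229, Rational(-1, 8570)) = Rational(229, 8570)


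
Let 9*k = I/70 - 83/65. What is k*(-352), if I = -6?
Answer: 43648/819 ≈ 53.294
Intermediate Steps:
k = -124/819 (k = (-6/70 - 83/65)/9 = (-6*1/70 - 83*1/65)/9 = (-3/35 - 83/65)/9 = (1/9)*(-124/91) = -124/819 ≈ -0.15140)
k*(-352) = -124/819*(-352) = 43648/819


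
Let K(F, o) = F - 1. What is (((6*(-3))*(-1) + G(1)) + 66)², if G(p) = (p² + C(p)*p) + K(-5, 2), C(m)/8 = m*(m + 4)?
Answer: 14161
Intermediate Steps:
C(m) = 8*m*(4 + m) (C(m) = 8*(m*(m + 4)) = 8*(m*(4 + m)) = 8*m*(4 + m))
K(F, o) = -1 + F
G(p) = -6 + p² + 8*p²*(4 + p) (G(p) = (p² + (8*p*(4 + p))*p) + (-1 - 5) = (p² + 8*p²*(4 + p)) - 6 = -6 + p² + 8*p²*(4 + p))
(((6*(-3))*(-1) + G(1)) + 66)² = (((6*(-3))*(-1) + (-6 + 8*1³ + 33*1²)) + 66)² = ((-18*(-1) + (-6 + 8*1 + 33*1)) + 66)² = ((18 + (-6 + 8 + 33)) + 66)² = ((18 + 35) + 66)² = (53 + 66)² = 119² = 14161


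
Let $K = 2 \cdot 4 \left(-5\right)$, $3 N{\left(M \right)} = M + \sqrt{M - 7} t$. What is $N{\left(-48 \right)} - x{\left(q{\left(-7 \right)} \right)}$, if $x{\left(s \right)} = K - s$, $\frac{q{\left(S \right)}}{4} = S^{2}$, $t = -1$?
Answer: $220 - \frac{i \sqrt{55}}{3} \approx 220.0 - 2.4721 i$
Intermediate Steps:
$q{\left(S \right)} = 4 S^{2}$
$N{\left(M \right)} = - \frac{\sqrt{-7 + M}}{3} + \frac{M}{3}$ ($N{\left(M \right)} = \frac{M + \sqrt{M - 7} \left(-1\right)}{3} = \frac{M + \sqrt{-7 + M} \left(-1\right)}{3} = \frac{M - \sqrt{-7 + M}}{3} = - \frac{\sqrt{-7 + M}}{3} + \frac{M}{3}$)
$K = -40$ ($K = 8 \left(-5\right) = -40$)
$x{\left(s \right)} = -40 - s$
$N{\left(-48 \right)} - x{\left(q{\left(-7 \right)} \right)} = \left(- \frac{\sqrt{-7 - 48}}{3} + \frac{1}{3} \left(-48\right)\right) - \left(-40 - 4 \left(-7\right)^{2}\right) = \left(- \frac{\sqrt{-55}}{3} - 16\right) - \left(-40 - 4 \cdot 49\right) = \left(- \frac{i \sqrt{55}}{3} - 16\right) - \left(-40 - 196\right) = \left(-16 - \frac{i \sqrt{55}}{3}\right) - -236 = \left(-16 - \frac{i \sqrt{55}}{3}\right) + 236 = 220 - \frac{i \sqrt{55}}{3}$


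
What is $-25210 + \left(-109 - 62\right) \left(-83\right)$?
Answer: $-11017$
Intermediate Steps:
$-25210 + \left(-109 - 62\right) \left(-83\right) = -25210 - -14193 = -25210 + 14193 = -11017$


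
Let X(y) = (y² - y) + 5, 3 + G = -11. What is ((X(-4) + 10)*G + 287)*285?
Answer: -57855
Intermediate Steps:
G = -14 (G = -3 - 11 = -14)
X(y) = 5 + y² - y
((X(-4) + 10)*G + 287)*285 = (((5 + (-4)² - 1*(-4)) + 10)*(-14) + 287)*285 = (((5 + 16 + 4) + 10)*(-14) + 287)*285 = ((25 + 10)*(-14) + 287)*285 = (35*(-14) + 287)*285 = (-490 + 287)*285 = -203*285 = -57855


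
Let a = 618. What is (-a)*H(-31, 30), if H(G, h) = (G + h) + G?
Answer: 19776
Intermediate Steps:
H(G, h) = h + 2*G
(-a)*H(-31, 30) = (-1*618)*(30 + 2*(-31)) = -618*(30 - 62) = -618*(-32) = 19776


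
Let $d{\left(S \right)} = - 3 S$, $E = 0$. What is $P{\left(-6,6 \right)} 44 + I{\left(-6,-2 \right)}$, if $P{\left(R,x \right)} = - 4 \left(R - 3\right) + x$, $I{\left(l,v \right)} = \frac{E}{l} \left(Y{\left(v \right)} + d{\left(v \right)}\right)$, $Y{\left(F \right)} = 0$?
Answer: $1848$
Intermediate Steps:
$I{\left(l,v \right)} = 0$ ($I{\left(l,v \right)} = \frac{0}{l} \left(0 - 3 v\right) = 0 \left(- 3 v\right) = 0$)
$P{\left(R,x \right)} = 12 + x - 4 R$ ($P{\left(R,x \right)} = - 4 \left(-3 + R\right) + x = \left(12 - 4 R\right) + x = 12 + x - 4 R$)
$P{\left(-6,6 \right)} 44 + I{\left(-6,-2 \right)} = \left(12 + 6 - -24\right) 44 + 0 = \left(12 + 6 + 24\right) 44 + 0 = 42 \cdot 44 + 0 = 1848 + 0 = 1848$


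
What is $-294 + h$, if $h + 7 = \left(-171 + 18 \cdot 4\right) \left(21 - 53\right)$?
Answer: $2867$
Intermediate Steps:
$h = 3161$ ($h = -7 + \left(-171 + 18 \cdot 4\right) \left(21 - 53\right) = -7 + \left(-171 + 72\right) \left(-32\right) = -7 - -3168 = -7 + 3168 = 3161$)
$-294 + h = -294 + 3161 = 2867$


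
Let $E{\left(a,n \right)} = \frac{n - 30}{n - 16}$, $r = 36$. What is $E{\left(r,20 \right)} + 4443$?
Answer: $\frac{8881}{2} \approx 4440.5$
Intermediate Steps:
$E{\left(a,n \right)} = \frac{-30 + n}{-16 + n}$
$E{\left(r,20 \right)} + 4443 = \frac{-30 + 20}{-16 + 20} + 4443 = \frac{1}{4} \left(-10\right) + 4443 = - \frac{5}{2} + 4443 = \frac{8881}{2}$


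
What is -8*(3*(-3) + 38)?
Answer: -232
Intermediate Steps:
-8*(3*(-3) + 38) = -8*(-9 + 38) = -8*29 = -232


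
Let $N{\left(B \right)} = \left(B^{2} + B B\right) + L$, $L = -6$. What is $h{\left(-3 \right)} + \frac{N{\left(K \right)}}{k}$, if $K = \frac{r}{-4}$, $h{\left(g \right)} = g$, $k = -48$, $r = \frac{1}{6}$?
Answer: $- \frac{39745}{13824} \approx -2.8751$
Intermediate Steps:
$r = \frac{1}{6} \approx 0.16667$
$K = - \frac{1}{24}$ ($K = \frac{1}{6 \left(-4\right)} = \frac{1}{6} \left(- \frac{1}{4}\right) = - \frac{1}{24} \approx -0.041667$)
$N{\left(B \right)} = -6 + 2 B^{2}$ ($N{\left(B \right)} = \left(B^{2} + B B\right) - 6 = \left(B^{2} + B^{2}\right) - 6 = 2 B^{2} - 6 = -6 + 2 B^{2}$)
$h{\left(-3 \right)} + \frac{N{\left(K \right)}}{k} = -3 + \frac{-6 + 2 \left(- \frac{1}{24}\right)^{2}}{-48} = -3 + \left(-6 + 2 \cdot \frac{1}{576}\right) \left(- \frac{1}{48}\right) = -3 + \left(-6 + \frac{1}{288}\right) \left(- \frac{1}{48}\right) = -3 - - \frac{1727}{13824} = -3 + \frac{1727}{13824} = - \frac{39745}{13824}$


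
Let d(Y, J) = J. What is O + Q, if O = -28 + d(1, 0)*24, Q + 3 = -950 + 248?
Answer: -733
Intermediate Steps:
Q = -705 (Q = -3 + (-950 + 248) = -3 - 702 = -705)
O = -28 (O = -28 + 0*24 = -28 + 0 = -28)
O + Q = -28 - 705 = -733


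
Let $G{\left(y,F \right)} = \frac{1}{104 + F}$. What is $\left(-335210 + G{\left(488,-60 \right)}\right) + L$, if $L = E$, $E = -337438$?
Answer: $- \frac{29596511}{44} \approx -6.7265 \cdot 10^{5}$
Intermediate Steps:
$L = -337438$
$\left(-335210 + G{\left(488,-60 \right)}\right) + L = \left(-335210 + \frac{1}{104 - 60}\right) - 337438 = \left(-335210 + \frac{1}{44}\right) - 337438 = - \frac{14749239}{44} - 337438 = - \frac{29596511}{44}$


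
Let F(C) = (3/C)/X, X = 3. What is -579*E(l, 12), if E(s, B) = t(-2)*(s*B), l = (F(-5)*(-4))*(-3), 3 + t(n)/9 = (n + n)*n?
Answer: 750384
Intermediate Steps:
t(n) = -27 + 18*n**2 (t(n) = -27 + 9*((n + n)*n) = -27 + 9*((2*n)*n) = -27 + 9*(2*n**2) = -27 + 18*n**2)
F(C) = 1/C (F(C) = (3/C)/3 = (3/C)*(1/3) = 1/C)
l = -12/5 (l = (-4/(-5))*(-3) = -1/5*(-4)*(-3) = (4/5)*(-3) = -12/5 ≈ -2.4000)
E(s, B) = 45*B*s (E(s, B) = (-27 + 18*(-2)**2)*(s*B) = (-27 + 18*4)*(B*s) = (-27 + 72)*(B*s) = 45*(B*s) = 45*B*s)
-579*E(l, 12) = -26055*12*(-12)/5 = -579*(-1296) = 750384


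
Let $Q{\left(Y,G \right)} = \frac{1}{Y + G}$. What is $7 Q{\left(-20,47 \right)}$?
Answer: $\frac{7}{27} \approx 0.25926$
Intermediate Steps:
$Q{\left(Y,G \right)} = \frac{1}{G + Y}$
$7 Q{\left(-20,47 \right)} = \frac{7}{47 - 20} = \frac{7}{27}$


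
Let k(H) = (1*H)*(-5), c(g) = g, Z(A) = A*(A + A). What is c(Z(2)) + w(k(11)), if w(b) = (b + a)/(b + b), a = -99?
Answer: 47/5 ≈ 9.4000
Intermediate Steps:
Z(A) = 2*A**2 (Z(A) = A*(2*A) = 2*A**2)
k(H) = -5*H (k(H) = H*(-5) = -5*H)
w(b) = (-99 + b)/(2*b) (w(b) = (b - 99)/(b + b) = (-99 + b)/((2*b)) = (-99 + b)*(1/(2*b)) = (-99 + b)/(2*b))
c(Z(2)) + w(k(11)) = 2*2**2 + (-99 - 5*11)/(2*((-5*11))) = 2*4 + (1/2)*(-99 - 55)/(-55) = 8 + (1/2)*(-1/55)*(-154) = 8 + 7/5 = 47/5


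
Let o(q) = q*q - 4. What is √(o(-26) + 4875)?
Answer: 43*√3 ≈ 74.478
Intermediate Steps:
o(q) = -4 + q² (o(q) = q² - 4 = -4 + q²)
√(o(-26) + 4875) = √((-4 + (-26)²) + 4875) = √((-4 + 676) + 4875) = √(672 + 4875) = √5547 = 43*√3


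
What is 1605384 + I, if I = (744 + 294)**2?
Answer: 2682828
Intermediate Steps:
I = 1077444 (I = 1038**2 = 1077444)
1605384 + I = 1605384 + 1077444 = 2682828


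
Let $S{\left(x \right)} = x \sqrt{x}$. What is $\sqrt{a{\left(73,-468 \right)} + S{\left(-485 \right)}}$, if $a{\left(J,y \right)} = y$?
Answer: $\sqrt{-468 - 485 i \sqrt{485}} \approx 71.496 - 74.697 i$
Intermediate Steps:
$S{\left(x \right)} = x^{\frac{3}{2}}$
$\sqrt{a{\left(73,-468 \right)} + S{\left(-485 \right)}} = \sqrt{-468 + \left(-485\right)^{\frac{3}{2}}} = \sqrt{-468 - 485 i \sqrt{485}}$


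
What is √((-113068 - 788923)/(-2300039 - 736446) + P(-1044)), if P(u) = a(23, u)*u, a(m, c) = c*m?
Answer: √231137876305392400435/3036485 ≈ 5006.9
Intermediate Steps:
P(u) = 23*u² (P(u) = (u*23)*u = (23*u)*u = 23*u²)
√((-113068 - 788923)/(-2300039 - 736446) + P(-1044)) = √((-113068 - 788923)/(-2300039 - 736446) + 23*(-1044)²) = √(-901991/(-3036485) + 23*1089936) = √(-901991*(-1/3036485) + 25068528) = √(901991/3036485 + 25068528) = √(76120210146071/3036485) = √231137876305392400435/3036485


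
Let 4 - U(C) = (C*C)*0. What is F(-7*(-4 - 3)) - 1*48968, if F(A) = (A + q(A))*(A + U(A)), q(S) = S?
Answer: -43774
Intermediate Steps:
U(C) = 4 (U(C) = 4 - C*C*0 = 4 - C²*0 = 4 - 1*0 = 4 + 0 = 4)
F(A) = 2*A*(4 + A) (F(A) = (A + A)*(A + 4) = (2*A)*(4 + A) = 2*A*(4 + A))
F(-7*(-4 - 3)) - 1*48968 = 2*(-7*(-4 - 3))*(4 - 7*(-4 - 3)) - 1*48968 = 2*(-7*(-7))*(4 - 7*(-7)) - 48968 = 2*49*(4 + 49) - 48968 = 2*49*53 - 48968 = 5194 - 48968 = -43774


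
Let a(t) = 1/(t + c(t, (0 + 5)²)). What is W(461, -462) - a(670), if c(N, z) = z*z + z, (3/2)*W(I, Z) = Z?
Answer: -406561/1320 ≈ -308.00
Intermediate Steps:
W(I, Z) = 2*Z/3
c(N, z) = z + z² (c(N, z) = z² + z = z + z²)
a(t) = 1/(650 + t) (a(t) = 1/(t + (0 + 5)²*(1 + (0 + 5)²)) = 1/(t + 5²*(1 + 5²)) = 1/(t + 25*(1 + 25)) = 1/(t + 25*26) = 1/(t + 650) = 1/(650 + t))
W(461, -462) - a(670) = (⅔)*(-462) - 1/(650 + 670) = -308 - 1/1320 = -406561/1320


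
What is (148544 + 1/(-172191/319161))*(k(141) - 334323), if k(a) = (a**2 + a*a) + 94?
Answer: -2510588415776327/57397 ≈ -4.3741e+10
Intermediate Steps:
k(a) = 94 + 2*a**2 (k(a) = (a**2 + a**2) + 94 = 2*a**2 + 94 = 94 + 2*a**2)
(148544 + 1/(-172191/319161))*(k(141) - 334323) = (148544 + 1/(-172191/319161))*((94 + 2*141**2) - 334323) = (148544 + 1/(-172191*1/319161))*((94 + 2*19881) - 334323) = (148544 + 1/(-57397/106387))*((94 + 39762) - 334323) = (148544 - 106387/57397)*(39856 - 334323) = (8525873581/57397)*(-294467) = -2510588415776327/57397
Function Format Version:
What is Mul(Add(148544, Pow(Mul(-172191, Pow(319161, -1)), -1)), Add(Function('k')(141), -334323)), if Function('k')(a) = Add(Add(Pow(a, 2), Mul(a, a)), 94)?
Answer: Rational(-2510588415776327, 57397) ≈ -4.3741e+10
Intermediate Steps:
Function('k')(a) = Add(94, Mul(2, Pow(a, 2))) (Function('k')(a) = Add(Add(Pow(a, 2), Pow(a, 2)), 94) = Add(Mul(2, Pow(a, 2)), 94) = Add(94, Mul(2, Pow(a, 2))))
Mul(Add(148544, Pow(Mul(-172191, Pow(319161, -1)), -1)), Add(Function('k')(141), -334323)) = Mul(Add(148544, Pow(Mul(-172191, Pow(319161, -1)), -1)), Add(Add(94, Mul(2, Pow(141, 2))), -334323)) = Mul(Add(148544, Pow(Mul(-172191, Rational(1, 319161)), -1)), Add(Add(94, Mul(2, 19881)), -334323)) = Mul(Add(148544, Pow(Rational(-57397, 106387), -1)), Add(Add(94, 39762), -334323)) = Mul(Add(148544, Rational(-106387, 57397)), Add(39856, -334323)) = Mul(Rational(8525873581, 57397), -294467) = Rational(-2510588415776327, 57397)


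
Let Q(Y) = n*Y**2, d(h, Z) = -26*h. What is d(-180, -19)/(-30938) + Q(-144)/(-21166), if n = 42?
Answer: -6760833084/163708427 ≈ -41.298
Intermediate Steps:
Q(Y) = 42*Y**2
d(-180, -19)/(-30938) + Q(-144)/(-21166) = -26*(-180)/(-30938) + (42*(-144)**2)/(-21166) = 4680*(-1/30938) + (42*20736)*(-1/21166) = -2340/15469 + 870912*(-1/21166) = -2340/15469 - 435456/10583 = -6760833084/163708427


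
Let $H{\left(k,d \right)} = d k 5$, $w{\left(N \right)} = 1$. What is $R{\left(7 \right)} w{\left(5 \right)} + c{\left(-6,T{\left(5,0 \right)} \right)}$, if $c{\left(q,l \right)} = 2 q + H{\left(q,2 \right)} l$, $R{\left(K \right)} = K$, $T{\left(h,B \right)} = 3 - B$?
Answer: $-185$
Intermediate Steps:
$H{\left(k,d \right)} = 5 d k$
$c{\left(q,l \right)} = 2 q + 10 l q$ ($c{\left(q,l \right)} = 2 q + 5 \cdot 2 q l = 2 q + 10 q l = 2 q + 10 l q$)
$R{\left(7 \right)} w{\left(5 \right)} + c{\left(-6,T{\left(5,0 \right)} \right)} = 7 \cdot 1 + 2 \left(-6\right) \left(1 + 5 \left(3 - 0\right)\right) = 7 + 2 \left(-6\right) \left(1 + 5 \left(3 + 0\right)\right) = 7 + 2 \left(-6\right) \left(1 + 5 \cdot 3\right) = 7 + 2 \left(-6\right) \left(1 + 15\right) = 7 + 2 \left(-6\right) 16 = 7 - 192 = -185$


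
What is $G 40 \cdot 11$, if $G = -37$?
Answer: $-16280$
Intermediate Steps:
$G 40 \cdot 11 = \left(-37\right) 40 \cdot 11 = \left(-1480\right) 11 = -16280$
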